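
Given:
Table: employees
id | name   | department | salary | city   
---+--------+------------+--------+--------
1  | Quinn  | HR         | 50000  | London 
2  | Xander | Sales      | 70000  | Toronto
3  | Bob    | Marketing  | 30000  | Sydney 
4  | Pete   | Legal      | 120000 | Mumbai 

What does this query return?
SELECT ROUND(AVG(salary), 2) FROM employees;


SUM(salary) = 270000
COUNT = 4
ROUND(AVG, 2) = ROUND(270000 / 4, 2) = 67500.0

67500.0


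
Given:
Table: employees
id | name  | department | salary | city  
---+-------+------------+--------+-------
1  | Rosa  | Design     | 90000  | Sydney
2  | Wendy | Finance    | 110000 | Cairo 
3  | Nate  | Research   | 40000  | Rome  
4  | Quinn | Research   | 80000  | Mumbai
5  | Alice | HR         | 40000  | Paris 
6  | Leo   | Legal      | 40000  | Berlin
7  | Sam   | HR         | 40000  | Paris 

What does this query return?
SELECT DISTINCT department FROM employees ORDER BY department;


All 'department' values (row order): Design, Finance, Research, Research, HR, Legal, HR
Removing duplicates leaves 5 unique value(s).

5 values:
Design
Finance
HR
Legal
Research


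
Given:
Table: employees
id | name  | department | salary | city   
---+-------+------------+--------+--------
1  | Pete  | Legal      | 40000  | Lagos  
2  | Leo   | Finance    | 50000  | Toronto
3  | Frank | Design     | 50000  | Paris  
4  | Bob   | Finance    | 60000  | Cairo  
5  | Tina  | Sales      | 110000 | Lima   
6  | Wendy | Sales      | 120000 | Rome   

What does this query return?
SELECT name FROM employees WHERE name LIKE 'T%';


LIKE 'T%' matches names starting with 'T'
Matching: 1

1 rows:
Tina


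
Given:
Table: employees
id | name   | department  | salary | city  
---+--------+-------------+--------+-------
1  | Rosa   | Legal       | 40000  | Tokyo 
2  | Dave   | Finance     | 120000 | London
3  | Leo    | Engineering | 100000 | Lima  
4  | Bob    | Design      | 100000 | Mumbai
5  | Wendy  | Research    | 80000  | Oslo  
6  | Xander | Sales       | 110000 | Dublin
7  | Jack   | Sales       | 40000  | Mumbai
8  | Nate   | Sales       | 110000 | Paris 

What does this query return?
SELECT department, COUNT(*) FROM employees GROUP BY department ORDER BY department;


Assigning each row to its department group:
  Rosa -> Legal
  Dave -> Finance
  Leo -> Engineering
  Bob -> Design
  Wendy -> Research
  Xander -> Sales
  Jack -> Sales
  Nate -> Sales


6 groups:
Design, 1
Engineering, 1
Finance, 1
Legal, 1
Research, 1
Sales, 3


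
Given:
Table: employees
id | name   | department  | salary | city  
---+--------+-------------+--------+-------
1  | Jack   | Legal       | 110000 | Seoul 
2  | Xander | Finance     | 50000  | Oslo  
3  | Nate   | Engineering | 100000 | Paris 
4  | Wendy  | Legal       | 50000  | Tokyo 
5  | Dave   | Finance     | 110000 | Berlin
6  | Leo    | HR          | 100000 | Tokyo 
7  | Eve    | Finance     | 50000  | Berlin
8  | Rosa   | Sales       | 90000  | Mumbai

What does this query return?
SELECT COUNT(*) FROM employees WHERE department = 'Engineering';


Counting rows where department = 'Engineering'
  Nate -> MATCH


1


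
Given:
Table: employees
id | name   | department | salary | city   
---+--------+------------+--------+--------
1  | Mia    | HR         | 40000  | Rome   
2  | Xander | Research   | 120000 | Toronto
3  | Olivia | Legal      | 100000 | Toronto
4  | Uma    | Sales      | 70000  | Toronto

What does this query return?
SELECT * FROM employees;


SELECT * returns all 4 rows with all columns

4 rows:
1, Mia, HR, 40000, Rome
2, Xander, Research, 120000, Toronto
3, Olivia, Legal, 100000, Toronto
4, Uma, Sales, 70000, Toronto


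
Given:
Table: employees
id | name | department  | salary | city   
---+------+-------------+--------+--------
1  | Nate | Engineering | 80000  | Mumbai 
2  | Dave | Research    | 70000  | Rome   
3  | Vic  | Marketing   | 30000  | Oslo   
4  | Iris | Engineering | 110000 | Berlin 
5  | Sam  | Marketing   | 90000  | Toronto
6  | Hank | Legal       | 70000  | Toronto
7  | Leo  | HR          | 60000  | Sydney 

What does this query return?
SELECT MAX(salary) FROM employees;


Salaries: 80000, 70000, 30000, 110000, 90000, 70000, 60000
MAX = 110000

110000


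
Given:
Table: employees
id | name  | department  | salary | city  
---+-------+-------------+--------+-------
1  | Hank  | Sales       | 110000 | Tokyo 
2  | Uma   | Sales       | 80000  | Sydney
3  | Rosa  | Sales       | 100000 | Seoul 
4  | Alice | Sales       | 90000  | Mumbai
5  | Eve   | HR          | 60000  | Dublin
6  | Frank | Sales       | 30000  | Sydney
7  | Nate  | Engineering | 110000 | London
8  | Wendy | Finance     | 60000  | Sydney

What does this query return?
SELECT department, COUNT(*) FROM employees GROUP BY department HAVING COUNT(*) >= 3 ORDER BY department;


Groups with count >= 3:
  Sales: 5 -> PASS
  Engineering: 1 -> filtered out
  Finance: 1 -> filtered out
  HR: 1 -> filtered out


1 groups:
Sales, 5


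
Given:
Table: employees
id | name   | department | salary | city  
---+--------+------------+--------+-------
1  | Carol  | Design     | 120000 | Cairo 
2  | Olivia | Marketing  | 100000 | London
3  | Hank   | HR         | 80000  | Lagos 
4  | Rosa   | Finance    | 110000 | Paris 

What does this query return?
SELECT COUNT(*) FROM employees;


COUNT(*) counts all rows

4


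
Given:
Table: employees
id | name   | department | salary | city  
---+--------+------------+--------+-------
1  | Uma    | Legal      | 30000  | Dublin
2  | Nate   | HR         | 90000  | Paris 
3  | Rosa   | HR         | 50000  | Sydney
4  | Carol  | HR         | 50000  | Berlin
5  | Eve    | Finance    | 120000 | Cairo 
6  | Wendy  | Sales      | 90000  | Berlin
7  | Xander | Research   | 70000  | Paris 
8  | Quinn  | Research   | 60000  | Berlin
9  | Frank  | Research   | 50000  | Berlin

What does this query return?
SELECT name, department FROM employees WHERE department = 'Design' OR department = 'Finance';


Filtering: department = 'Design' OR 'Finance'
Matching: 1 rows

1 rows:
Eve, Finance


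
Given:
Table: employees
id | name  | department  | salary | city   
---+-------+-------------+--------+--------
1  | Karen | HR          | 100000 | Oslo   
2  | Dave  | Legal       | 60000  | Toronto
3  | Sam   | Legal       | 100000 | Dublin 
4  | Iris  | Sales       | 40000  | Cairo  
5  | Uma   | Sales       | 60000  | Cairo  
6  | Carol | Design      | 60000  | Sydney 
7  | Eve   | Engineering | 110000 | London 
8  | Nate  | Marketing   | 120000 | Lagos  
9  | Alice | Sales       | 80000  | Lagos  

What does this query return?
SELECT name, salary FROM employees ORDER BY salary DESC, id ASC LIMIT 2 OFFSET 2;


Sort by salary DESC (id ASC tiebreak), then skip 2 and take 2
Rows 3 through 4

2 rows:
Karen, 100000
Sam, 100000


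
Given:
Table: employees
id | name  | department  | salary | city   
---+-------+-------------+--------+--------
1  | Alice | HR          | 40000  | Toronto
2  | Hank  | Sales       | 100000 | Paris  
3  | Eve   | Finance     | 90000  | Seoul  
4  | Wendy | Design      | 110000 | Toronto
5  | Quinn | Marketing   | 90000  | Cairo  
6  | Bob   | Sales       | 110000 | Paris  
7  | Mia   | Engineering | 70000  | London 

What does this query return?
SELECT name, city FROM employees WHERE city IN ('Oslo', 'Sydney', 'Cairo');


Filtering: city IN ('Oslo', 'Sydney', 'Cairo')
Matching: 1 rows

1 rows:
Quinn, Cairo


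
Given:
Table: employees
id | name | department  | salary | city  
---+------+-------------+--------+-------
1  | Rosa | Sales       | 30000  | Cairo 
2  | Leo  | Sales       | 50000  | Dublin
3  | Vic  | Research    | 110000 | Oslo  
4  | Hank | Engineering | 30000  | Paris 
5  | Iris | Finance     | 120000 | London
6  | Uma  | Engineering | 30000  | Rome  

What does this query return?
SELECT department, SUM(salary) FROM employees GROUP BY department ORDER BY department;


Summing salary within each department:
  Engineering: 30000 + 30000 = 60000
  Finance: 120000 = 120000
  Research: 110000 = 110000
  Sales: 30000 + 50000 = 80000


4 groups:
Engineering, 60000
Finance, 120000
Research, 110000
Sales, 80000


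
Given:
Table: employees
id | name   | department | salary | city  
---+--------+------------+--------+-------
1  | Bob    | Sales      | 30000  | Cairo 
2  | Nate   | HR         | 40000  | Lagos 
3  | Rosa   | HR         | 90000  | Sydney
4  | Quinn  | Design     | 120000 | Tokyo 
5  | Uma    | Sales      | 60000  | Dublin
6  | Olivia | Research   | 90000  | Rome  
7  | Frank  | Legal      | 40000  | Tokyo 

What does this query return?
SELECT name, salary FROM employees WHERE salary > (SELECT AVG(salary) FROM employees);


Subquery: AVG(salary) = 67142.86
Filtering: salary > 67142.86
  Rosa (90000) -> MATCH
  Quinn (120000) -> MATCH
  Olivia (90000) -> MATCH


3 rows:
Rosa, 90000
Quinn, 120000
Olivia, 90000


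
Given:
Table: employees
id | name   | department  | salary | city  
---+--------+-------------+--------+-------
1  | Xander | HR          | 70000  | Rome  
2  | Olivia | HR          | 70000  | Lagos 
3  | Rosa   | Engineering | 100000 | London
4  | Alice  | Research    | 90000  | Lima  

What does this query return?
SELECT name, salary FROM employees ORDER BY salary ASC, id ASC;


Sorting by salary ASC, then id ASC for ties

4 rows:
Xander, 70000
Olivia, 70000
Alice, 90000
Rosa, 100000


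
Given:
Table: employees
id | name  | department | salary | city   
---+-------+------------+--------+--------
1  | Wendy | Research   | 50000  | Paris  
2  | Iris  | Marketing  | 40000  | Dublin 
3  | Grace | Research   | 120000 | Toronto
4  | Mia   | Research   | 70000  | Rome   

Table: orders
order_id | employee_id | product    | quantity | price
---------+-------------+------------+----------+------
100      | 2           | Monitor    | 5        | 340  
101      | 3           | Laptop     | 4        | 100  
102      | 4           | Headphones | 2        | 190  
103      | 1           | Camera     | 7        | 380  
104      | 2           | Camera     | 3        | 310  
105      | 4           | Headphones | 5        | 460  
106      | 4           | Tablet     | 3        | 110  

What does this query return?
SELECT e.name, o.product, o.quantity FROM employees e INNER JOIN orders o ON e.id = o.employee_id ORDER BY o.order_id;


Joining employees.id = orders.employee_id:
  employee Iris (id=2) -> order Monitor
  employee Grace (id=3) -> order Laptop
  employee Mia (id=4) -> order Headphones
  employee Wendy (id=1) -> order Camera
  employee Iris (id=2) -> order Camera
  employee Mia (id=4) -> order Headphones
  employee Mia (id=4) -> order Tablet


7 rows:
Iris, Monitor, 5
Grace, Laptop, 4
Mia, Headphones, 2
Wendy, Camera, 7
Iris, Camera, 3
Mia, Headphones, 5
Mia, Tablet, 3


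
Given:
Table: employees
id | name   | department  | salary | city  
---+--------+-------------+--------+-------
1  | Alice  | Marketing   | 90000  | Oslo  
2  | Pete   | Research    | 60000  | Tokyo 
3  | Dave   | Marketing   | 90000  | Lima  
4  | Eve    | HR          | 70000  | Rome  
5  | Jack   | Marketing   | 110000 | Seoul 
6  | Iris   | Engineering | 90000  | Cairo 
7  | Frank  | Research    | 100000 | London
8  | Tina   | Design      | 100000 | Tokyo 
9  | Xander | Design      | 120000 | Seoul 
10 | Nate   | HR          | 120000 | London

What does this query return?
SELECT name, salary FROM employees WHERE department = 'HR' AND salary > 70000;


Filtering: department = 'HR' AND salary > 70000
Matching: 1 rows

1 rows:
Nate, 120000


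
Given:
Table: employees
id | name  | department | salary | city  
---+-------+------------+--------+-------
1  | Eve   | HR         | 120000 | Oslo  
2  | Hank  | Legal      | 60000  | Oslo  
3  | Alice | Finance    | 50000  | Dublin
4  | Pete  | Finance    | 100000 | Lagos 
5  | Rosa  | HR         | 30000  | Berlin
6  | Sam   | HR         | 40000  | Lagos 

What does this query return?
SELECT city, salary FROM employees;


Projecting columns: city, salary

6 rows:
Oslo, 120000
Oslo, 60000
Dublin, 50000
Lagos, 100000
Berlin, 30000
Lagos, 40000


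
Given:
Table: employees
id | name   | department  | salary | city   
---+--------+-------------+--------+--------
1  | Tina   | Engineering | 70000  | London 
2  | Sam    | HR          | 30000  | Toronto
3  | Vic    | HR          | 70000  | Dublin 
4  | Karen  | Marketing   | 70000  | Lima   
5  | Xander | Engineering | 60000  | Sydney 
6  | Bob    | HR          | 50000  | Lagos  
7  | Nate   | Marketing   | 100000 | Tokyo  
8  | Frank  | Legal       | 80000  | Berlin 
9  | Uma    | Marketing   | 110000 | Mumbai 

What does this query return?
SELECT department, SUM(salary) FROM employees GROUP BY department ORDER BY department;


Summing salary within each department:
  Engineering: 70000 + 60000 = 130000
  HR: 30000 + 70000 + 50000 = 150000
  Legal: 80000 = 80000
  Marketing: 70000 + 100000 + 110000 = 280000


4 groups:
Engineering, 130000
HR, 150000
Legal, 80000
Marketing, 280000


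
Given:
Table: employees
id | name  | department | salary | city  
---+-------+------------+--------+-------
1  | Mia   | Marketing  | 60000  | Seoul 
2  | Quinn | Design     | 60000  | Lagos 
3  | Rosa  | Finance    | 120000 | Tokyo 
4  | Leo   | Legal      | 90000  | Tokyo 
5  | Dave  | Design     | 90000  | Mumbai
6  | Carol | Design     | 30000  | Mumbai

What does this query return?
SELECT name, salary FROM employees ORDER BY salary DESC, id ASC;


Sorting by salary DESC, then id ASC for ties

6 rows:
Rosa, 120000
Leo, 90000
Dave, 90000
Mia, 60000
Quinn, 60000
Carol, 30000


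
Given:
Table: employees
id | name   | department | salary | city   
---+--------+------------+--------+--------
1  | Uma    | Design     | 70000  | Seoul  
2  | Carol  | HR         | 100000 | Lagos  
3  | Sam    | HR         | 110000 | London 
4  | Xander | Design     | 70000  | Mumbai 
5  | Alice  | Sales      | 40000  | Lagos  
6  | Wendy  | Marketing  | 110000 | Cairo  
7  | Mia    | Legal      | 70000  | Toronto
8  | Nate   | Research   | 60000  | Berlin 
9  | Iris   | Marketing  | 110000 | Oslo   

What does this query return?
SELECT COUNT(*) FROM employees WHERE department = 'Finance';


Counting rows where department = 'Finance'


0


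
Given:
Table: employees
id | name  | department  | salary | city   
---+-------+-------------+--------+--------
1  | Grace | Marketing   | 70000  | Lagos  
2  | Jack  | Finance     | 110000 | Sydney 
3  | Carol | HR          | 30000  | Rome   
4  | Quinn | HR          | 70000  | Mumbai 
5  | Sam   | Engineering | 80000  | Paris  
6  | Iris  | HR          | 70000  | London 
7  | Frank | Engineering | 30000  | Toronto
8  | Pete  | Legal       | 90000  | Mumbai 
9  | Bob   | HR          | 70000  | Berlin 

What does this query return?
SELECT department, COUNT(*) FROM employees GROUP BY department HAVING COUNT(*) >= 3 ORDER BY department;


Groups with count >= 3:
  HR: 4 -> PASS
  Engineering: 2 -> filtered out
  Finance: 1 -> filtered out
  Legal: 1 -> filtered out
  Marketing: 1 -> filtered out


1 groups:
HR, 4


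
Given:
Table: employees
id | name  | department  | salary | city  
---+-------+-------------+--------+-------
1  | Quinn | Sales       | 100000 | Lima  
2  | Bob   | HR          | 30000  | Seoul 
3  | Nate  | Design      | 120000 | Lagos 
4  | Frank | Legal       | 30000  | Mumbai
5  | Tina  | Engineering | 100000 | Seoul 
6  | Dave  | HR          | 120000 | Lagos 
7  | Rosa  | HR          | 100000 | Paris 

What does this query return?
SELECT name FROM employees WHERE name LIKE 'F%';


LIKE 'F%' matches names starting with 'F'
Matching: 1

1 rows:
Frank


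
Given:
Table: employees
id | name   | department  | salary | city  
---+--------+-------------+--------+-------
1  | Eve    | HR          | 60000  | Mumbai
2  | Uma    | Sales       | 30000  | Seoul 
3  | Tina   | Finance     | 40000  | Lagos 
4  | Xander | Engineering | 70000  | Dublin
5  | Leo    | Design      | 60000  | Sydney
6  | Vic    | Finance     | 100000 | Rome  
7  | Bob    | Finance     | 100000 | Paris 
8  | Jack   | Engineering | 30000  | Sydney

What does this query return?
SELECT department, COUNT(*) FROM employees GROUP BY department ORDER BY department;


Assigning each row to its department group:
  Eve -> HR
  Uma -> Sales
  Tina -> Finance
  Xander -> Engineering
  Leo -> Design
  Vic -> Finance
  Bob -> Finance
  Jack -> Engineering


5 groups:
Design, 1
Engineering, 2
Finance, 3
HR, 1
Sales, 1


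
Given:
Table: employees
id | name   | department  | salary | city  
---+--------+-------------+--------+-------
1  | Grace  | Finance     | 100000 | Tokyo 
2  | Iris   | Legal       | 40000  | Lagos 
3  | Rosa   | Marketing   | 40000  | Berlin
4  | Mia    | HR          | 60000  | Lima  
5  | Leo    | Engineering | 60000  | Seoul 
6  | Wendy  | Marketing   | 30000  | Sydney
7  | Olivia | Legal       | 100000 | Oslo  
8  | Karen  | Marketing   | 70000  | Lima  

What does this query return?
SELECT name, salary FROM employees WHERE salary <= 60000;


Filtering: salary <= 60000
Matching: 5 rows

5 rows:
Iris, 40000
Rosa, 40000
Mia, 60000
Leo, 60000
Wendy, 30000


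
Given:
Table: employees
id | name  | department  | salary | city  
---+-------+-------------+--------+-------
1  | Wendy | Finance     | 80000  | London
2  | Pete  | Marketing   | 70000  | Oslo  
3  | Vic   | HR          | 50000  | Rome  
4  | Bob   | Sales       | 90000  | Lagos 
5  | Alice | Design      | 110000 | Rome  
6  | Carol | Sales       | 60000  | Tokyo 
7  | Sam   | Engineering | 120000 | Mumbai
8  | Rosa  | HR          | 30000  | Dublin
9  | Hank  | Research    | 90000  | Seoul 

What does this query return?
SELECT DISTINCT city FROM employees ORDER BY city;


All 'city' values (row order): London, Oslo, Rome, Lagos, Rome, Tokyo, Mumbai, Dublin, Seoul
Removing duplicates leaves 8 unique value(s).

8 values:
Dublin
Lagos
London
Mumbai
Oslo
Rome
Seoul
Tokyo


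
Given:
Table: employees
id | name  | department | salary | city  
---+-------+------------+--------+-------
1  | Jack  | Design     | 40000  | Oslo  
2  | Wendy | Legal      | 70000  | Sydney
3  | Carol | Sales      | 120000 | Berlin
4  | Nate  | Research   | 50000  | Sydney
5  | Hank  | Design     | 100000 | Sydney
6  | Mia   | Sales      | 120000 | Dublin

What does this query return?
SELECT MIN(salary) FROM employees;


Salaries: 40000, 70000, 120000, 50000, 100000, 120000
MIN = 40000

40000


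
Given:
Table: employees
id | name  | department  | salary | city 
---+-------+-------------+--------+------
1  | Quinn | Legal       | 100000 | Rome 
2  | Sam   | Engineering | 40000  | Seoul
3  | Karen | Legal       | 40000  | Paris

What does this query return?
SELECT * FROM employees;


SELECT * returns all 3 rows with all columns

3 rows:
1, Quinn, Legal, 100000, Rome
2, Sam, Engineering, 40000, Seoul
3, Karen, Legal, 40000, Paris


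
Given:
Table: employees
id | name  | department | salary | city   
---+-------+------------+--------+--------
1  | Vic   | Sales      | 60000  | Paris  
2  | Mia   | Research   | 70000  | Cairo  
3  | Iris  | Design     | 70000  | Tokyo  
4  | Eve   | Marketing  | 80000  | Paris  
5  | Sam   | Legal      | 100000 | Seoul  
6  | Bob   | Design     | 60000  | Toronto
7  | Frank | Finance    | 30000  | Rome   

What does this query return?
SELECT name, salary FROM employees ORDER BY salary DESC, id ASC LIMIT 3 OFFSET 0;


Sort by salary DESC (id ASC tiebreak), then skip 0 and take 3
Rows 1 through 3

3 rows:
Sam, 100000
Eve, 80000
Mia, 70000


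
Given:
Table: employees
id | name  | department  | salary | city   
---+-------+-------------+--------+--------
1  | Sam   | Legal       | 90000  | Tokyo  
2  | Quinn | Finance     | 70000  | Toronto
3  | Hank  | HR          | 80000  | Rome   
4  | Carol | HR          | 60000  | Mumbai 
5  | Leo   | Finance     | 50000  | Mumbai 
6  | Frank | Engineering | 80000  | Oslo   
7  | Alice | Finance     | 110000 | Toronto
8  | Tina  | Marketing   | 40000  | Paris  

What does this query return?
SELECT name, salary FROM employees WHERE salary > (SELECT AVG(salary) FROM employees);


Subquery: AVG(salary) = 72500.0
Filtering: salary > 72500.0
  Sam (90000) -> MATCH
  Hank (80000) -> MATCH
  Frank (80000) -> MATCH
  Alice (110000) -> MATCH


4 rows:
Sam, 90000
Hank, 80000
Frank, 80000
Alice, 110000


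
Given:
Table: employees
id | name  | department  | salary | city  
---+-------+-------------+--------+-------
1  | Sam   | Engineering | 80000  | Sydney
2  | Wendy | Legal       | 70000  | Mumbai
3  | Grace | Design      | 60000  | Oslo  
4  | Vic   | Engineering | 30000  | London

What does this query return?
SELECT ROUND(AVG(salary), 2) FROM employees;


SUM(salary) = 240000
COUNT = 4
ROUND(AVG, 2) = ROUND(240000 / 4, 2) = 60000.0

60000.0


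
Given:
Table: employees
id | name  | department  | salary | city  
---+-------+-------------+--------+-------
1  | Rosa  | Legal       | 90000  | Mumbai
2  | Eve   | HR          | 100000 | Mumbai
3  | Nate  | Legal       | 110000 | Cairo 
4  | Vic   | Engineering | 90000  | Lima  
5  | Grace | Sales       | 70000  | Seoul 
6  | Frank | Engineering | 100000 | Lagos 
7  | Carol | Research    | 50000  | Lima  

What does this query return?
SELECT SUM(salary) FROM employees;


SUM(salary) = 90000 + 100000 + 110000 + 90000 + 70000 + 100000 + 50000 = 610000

610000


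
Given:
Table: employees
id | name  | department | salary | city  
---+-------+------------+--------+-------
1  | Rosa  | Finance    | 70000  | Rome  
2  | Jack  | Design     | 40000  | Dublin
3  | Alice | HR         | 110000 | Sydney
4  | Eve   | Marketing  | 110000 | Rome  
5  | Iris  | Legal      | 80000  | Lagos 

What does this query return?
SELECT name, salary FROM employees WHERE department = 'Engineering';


Filtering: department = 'Engineering'
Matching rows: 0

Empty result set (0 rows)


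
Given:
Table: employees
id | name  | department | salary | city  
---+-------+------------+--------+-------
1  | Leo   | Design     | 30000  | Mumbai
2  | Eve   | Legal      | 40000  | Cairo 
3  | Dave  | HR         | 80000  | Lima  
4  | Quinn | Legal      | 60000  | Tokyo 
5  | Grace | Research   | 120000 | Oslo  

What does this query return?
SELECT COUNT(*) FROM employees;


COUNT(*) counts all rows

5


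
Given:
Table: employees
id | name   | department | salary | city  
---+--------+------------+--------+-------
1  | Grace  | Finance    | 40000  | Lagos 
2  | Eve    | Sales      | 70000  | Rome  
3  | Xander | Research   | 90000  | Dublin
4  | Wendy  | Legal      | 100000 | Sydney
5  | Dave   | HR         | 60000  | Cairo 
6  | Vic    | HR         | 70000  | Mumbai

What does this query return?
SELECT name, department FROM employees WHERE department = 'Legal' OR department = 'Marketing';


Filtering: department = 'Legal' OR 'Marketing'
Matching: 1 rows

1 rows:
Wendy, Legal


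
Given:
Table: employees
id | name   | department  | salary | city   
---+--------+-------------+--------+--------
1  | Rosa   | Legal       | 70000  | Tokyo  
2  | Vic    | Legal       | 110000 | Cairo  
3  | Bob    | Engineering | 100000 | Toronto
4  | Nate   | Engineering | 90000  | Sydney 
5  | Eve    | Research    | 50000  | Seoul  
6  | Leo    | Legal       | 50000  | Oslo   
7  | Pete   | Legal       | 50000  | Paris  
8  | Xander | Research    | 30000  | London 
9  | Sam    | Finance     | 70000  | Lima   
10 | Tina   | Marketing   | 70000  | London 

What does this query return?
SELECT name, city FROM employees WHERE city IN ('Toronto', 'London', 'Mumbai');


Filtering: city IN ('Toronto', 'London', 'Mumbai')
Matching: 3 rows

3 rows:
Bob, Toronto
Xander, London
Tina, London


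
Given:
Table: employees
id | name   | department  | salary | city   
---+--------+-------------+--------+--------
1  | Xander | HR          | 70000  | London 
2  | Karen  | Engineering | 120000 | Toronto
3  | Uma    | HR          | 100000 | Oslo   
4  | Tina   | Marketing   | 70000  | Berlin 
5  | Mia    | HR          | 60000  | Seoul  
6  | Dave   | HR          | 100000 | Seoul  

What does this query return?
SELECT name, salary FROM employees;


Projecting columns: name, salary

6 rows:
Xander, 70000
Karen, 120000
Uma, 100000
Tina, 70000
Mia, 60000
Dave, 100000


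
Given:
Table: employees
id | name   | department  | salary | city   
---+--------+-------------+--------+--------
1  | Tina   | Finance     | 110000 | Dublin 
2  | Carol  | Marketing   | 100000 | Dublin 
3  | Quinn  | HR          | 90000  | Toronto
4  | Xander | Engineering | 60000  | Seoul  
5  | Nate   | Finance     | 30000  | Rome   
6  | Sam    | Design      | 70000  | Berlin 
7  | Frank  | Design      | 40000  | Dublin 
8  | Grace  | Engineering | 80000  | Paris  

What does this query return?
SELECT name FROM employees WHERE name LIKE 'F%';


LIKE 'F%' matches names starting with 'F'
Matching: 1

1 rows:
Frank


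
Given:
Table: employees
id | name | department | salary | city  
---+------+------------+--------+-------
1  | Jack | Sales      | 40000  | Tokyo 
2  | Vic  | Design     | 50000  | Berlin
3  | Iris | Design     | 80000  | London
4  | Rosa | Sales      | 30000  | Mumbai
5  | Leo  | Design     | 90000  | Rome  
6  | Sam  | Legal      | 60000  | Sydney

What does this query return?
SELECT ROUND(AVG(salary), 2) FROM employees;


SUM(salary) = 350000
COUNT = 6
ROUND(AVG, 2) = ROUND(350000 / 6, 2) = 58333.33

58333.33


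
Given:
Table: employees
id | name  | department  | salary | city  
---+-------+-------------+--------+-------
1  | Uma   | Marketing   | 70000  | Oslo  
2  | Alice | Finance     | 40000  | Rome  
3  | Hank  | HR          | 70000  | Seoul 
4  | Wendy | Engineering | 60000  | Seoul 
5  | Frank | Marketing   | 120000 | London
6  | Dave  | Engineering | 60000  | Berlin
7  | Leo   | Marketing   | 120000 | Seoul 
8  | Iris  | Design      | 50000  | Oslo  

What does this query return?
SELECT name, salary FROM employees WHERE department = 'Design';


Filtering: department = 'Design'
Matching rows: 1

1 rows:
Iris, 50000


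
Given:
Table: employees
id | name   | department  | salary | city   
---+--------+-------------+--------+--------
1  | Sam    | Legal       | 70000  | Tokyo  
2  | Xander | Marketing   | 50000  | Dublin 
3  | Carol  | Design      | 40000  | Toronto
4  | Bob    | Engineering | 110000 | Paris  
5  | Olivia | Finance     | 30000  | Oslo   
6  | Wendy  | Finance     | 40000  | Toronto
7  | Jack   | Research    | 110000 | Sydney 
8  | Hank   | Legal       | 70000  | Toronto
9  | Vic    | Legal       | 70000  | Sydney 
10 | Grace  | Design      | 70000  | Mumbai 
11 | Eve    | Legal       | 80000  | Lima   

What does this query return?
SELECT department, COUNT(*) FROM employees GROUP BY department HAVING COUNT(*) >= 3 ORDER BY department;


Groups with count >= 3:
  Legal: 4 -> PASS
  Design: 2 -> filtered out
  Engineering: 1 -> filtered out
  Finance: 2 -> filtered out
  Marketing: 1 -> filtered out
  Research: 1 -> filtered out


1 groups:
Legal, 4


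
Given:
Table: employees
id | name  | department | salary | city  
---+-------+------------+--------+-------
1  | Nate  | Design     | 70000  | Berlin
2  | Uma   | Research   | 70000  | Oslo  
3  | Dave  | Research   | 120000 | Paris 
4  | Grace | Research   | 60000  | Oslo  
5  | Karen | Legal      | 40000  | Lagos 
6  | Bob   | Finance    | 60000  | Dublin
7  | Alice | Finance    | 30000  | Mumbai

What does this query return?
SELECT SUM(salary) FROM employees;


SUM(salary) = 70000 + 70000 + 120000 + 60000 + 40000 + 60000 + 30000 = 450000

450000


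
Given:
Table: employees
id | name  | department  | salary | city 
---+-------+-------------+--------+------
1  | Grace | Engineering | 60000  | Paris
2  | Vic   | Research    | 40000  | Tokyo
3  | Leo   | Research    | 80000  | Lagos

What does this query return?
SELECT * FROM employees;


SELECT * returns all 3 rows with all columns

3 rows:
1, Grace, Engineering, 60000, Paris
2, Vic, Research, 40000, Tokyo
3, Leo, Research, 80000, Lagos


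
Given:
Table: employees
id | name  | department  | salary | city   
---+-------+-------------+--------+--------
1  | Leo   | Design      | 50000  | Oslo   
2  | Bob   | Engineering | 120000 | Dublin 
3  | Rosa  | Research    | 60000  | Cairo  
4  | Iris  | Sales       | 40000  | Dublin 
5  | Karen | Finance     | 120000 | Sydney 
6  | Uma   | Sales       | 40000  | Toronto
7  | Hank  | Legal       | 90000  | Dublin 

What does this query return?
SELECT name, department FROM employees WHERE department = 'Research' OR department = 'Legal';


Filtering: department = 'Research' OR 'Legal'
Matching: 2 rows

2 rows:
Rosa, Research
Hank, Legal


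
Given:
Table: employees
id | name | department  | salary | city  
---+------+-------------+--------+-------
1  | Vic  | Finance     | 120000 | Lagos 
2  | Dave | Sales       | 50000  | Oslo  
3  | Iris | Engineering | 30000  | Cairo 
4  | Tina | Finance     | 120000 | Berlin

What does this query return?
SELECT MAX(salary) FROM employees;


Salaries: 120000, 50000, 30000, 120000
MAX = 120000

120000


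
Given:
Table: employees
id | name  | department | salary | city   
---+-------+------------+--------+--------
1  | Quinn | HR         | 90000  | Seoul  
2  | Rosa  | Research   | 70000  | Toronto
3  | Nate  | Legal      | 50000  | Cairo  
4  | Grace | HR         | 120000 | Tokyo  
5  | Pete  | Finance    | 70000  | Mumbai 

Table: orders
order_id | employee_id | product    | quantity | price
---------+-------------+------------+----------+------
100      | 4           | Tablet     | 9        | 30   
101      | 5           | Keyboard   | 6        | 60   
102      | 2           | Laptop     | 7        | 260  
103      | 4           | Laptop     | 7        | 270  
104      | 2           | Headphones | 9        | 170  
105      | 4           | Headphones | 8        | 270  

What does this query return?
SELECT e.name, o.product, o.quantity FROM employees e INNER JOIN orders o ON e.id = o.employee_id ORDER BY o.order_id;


Joining employees.id = orders.employee_id:
  employee Grace (id=4) -> order Tablet
  employee Pete (id=5) -> order Keyboard
  employee Rosa (id=2) -> order Laptop
  employee Grace (id=4) -> order Laptop
  employee Rosa (id=2) -> order Headphones
  employee Grace (id=4) -> order Headphones


6 rows:
Grace, Tablet, 9
Pete, Keyboard, 6
Rosa, Laptop, 7
Grace, Laptop, 7
Rosa, Headphones, 9
Grace, Headphones, 8


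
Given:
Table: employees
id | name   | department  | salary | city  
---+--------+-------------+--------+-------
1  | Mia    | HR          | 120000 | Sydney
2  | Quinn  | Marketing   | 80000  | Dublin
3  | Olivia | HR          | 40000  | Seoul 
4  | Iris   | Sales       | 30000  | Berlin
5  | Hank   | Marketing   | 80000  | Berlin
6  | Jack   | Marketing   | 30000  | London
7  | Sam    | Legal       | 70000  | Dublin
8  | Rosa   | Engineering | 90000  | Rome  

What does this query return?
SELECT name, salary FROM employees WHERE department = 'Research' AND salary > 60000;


Filtering: department = 'Research' AND salary > 60000
Matching: 0 rows

Empty result set (0 rows)


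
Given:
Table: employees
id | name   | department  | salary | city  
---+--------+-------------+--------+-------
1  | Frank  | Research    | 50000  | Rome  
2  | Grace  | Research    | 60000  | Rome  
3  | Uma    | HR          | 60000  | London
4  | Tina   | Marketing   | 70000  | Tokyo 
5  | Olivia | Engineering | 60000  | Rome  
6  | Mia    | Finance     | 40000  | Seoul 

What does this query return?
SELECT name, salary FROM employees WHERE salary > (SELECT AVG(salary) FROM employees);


Subquery: AVG(salary) = 56666.67
Filtering: salary > 56666.67
  Grace (60000) -> MATCH
  Uma (60000) -> MATCH
  Tina (70000) -> MATCH
  Olivia (60000) -> MATCH


4 rows:
Grace, 60000
Uma, 60000
Tina, 70000
Olivia, 60000


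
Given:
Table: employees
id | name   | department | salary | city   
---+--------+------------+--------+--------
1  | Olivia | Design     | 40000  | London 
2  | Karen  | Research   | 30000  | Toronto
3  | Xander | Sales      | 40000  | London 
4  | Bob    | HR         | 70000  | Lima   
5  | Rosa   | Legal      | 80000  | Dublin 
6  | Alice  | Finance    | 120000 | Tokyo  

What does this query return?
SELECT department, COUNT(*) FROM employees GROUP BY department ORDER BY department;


Assigning each row to its department group:
  Olivia -> Design
  Karen -> Research
  Xander -> Sales
  Bob -> HR
  Rosa -> Legal
  Alice -> Finance


6 groups:
Design, 1
Finance, 1
HR, 1
Legal, 1
Research, 1
Sales, 1


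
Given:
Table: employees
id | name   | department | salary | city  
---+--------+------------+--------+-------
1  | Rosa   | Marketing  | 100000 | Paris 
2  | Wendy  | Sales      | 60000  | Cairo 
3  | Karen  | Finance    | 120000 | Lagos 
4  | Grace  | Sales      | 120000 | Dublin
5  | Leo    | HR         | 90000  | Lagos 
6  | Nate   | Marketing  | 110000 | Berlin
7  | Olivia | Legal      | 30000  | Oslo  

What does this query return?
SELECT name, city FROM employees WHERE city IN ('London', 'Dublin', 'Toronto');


Filtering: city IN ('London', 'Dublin', 'Toronto')
Matching: 1 rows

1 rows:
Grace, Dublin


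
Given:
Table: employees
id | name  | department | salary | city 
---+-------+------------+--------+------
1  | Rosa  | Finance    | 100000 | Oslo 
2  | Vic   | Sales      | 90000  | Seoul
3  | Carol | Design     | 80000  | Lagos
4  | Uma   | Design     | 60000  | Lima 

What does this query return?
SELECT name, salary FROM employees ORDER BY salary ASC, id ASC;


Sorting by salary ASC, then id ASC for ties

4 rows:
Uma, 60000
Carol, 80000
Vic, 90000
Rosa, 100000


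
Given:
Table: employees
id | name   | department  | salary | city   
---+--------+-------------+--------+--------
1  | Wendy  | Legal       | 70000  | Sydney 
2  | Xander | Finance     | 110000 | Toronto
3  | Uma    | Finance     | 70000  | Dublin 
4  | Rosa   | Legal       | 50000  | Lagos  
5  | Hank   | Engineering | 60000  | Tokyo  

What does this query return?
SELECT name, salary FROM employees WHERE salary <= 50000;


Filtering: salary <= 50000
Matching: 1 rows

1 rows:
Rosa, 50000


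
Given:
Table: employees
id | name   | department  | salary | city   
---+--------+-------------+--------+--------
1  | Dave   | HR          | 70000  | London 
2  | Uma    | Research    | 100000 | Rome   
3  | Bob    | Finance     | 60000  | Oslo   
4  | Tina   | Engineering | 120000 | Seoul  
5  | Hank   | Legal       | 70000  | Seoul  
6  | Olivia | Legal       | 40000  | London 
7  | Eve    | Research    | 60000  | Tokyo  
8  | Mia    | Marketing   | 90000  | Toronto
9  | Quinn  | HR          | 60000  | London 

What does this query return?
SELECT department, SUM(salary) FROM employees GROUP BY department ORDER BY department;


Summing salary within each department:
  Engineering: 120000 = 120000
  Finance: 60000 = 60000
  HR: 70000 + 60000 = 130000
  Legal: 70000 + 40000 = 110000
  Marketing: 90000 = 90000
  Research: 100000 + 60000 = 160000


6 groups:
Engineering, 120000
Finance, 60000
HR, 130000
Legal, 110000
Marketing, 90000
Research, 160000


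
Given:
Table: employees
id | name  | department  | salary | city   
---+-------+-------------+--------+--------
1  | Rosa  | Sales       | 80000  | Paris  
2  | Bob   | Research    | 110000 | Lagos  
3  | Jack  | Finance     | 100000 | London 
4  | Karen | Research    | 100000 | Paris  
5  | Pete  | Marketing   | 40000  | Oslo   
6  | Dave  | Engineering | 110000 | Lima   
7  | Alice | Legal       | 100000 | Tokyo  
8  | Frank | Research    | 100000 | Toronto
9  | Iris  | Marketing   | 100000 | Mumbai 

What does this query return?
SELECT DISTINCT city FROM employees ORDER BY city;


All 'city' values (row order): Paris, Lagos, London, Paris, Oslo, Lima, Tokyo, Toronto, Mumbai
Removing duplicates leaves 8 unique value(s).

8 values:
Lagos
Lima
London
Mumbai
Oslo
Paris
Tokyo
Toronto


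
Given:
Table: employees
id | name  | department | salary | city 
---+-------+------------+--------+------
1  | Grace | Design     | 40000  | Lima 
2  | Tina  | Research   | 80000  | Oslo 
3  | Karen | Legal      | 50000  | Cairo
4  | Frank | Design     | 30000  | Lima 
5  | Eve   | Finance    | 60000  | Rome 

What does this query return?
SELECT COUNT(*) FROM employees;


COUNT(*) counts all rows

5


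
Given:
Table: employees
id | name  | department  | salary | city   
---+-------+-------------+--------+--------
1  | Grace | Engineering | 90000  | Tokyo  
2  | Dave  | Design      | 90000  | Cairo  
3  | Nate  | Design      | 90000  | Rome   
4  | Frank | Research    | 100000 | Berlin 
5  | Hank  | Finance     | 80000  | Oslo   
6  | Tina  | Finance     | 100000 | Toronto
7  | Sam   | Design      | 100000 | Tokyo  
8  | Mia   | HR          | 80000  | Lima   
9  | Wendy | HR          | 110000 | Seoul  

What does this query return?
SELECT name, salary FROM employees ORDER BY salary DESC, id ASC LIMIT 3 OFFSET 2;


Sort by salary DESC (id ASC tiebreak), then skip 2 and take 3
Rows 3 through 5

3 rows:
Tina, 100000
Sam, 100000
Grace, 90000


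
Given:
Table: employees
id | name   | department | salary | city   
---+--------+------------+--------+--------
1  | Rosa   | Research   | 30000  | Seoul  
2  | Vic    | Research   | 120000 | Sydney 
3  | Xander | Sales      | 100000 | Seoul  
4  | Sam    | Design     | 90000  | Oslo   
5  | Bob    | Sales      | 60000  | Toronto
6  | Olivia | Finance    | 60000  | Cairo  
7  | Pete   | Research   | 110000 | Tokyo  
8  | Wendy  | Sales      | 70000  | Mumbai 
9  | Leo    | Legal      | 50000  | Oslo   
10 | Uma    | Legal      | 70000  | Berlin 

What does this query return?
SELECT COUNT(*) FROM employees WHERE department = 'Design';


Counting rows where department = 'Design'
  Sam -> MATCH


1


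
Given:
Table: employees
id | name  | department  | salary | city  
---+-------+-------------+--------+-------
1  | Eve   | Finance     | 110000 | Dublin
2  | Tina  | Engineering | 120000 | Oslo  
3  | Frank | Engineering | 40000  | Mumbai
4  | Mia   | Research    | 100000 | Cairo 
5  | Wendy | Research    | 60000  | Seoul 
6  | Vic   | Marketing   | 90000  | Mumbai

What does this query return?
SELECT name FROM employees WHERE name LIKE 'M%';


LIKE 'M%' matches names starting with 'M'
Matching: 1

1 rows:
Mia


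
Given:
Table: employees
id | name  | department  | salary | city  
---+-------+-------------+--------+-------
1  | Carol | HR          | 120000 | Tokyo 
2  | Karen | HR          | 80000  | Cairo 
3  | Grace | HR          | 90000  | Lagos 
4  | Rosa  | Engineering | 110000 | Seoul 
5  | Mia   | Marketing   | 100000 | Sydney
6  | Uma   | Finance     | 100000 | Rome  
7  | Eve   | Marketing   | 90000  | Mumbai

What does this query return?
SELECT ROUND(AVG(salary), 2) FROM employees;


SUM(salary) = 690000
COUNT = 7
ROUND(AVG, 2) = ROUND(690000 / 7, 2) = 98571.43

98571.43


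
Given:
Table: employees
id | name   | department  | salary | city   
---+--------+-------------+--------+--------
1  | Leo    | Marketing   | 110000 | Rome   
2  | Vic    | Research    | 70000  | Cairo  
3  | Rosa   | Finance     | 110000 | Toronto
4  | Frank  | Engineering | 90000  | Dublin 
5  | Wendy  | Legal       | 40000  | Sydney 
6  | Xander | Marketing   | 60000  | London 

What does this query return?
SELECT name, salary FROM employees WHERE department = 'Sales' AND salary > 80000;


Filtering: department = 'Sales' AND salary > 80000
Matching: 0 rows

Empty result set (0 rows)


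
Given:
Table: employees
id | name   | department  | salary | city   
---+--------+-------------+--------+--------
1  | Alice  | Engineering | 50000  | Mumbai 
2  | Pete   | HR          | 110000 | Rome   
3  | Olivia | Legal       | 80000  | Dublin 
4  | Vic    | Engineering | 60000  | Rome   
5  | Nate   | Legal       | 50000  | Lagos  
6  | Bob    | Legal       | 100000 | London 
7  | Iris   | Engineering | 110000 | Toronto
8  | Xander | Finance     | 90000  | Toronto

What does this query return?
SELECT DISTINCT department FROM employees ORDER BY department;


All 'department' values (row order): Engineering, HR, Legal, Engineering, Legal, Legal, Engineering, Finance
Removing duplicates leaves 4 unique value(s).

4 values:
Engineering
Finance
HR
Legal
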